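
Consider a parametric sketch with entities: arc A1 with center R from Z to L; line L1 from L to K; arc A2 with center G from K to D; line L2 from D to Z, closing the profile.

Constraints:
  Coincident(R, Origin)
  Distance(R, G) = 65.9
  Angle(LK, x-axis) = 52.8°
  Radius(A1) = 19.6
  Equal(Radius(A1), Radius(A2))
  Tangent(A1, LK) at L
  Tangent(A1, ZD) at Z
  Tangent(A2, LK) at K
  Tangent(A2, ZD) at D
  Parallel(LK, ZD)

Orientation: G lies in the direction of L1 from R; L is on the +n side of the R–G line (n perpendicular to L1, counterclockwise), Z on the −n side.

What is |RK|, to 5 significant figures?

68.753

Tangency of A1 to both parallel lines with radius 19.6 puts L and Z at R ± 19.6·n: L = (-15.612, 11.850), Z = (15.612, -11.850). Equal radii place K and D the same way about G: K = G + 19.6·n = (24.231, 64.341), D = G − 19.6·n = (55.455, 40.641). Then |RK| = |K − R| = 68.753.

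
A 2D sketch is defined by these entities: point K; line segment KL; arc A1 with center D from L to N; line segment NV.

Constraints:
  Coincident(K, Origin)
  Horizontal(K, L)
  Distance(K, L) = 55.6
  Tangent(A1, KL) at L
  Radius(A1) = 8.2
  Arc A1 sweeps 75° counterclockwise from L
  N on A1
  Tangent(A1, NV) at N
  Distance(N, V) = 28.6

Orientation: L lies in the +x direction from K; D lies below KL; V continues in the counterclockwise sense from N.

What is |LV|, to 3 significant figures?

37.0

K is at the origin; K and L share the same y with |KL| = 55.6 and L on the +x side, so L = (55.6, 0.00). A1 meets KL tangentially, so DL is at right angles to KL, so D = L + (0, -8.2) = (55.6, -8.20). On A1, L sits at bearing 90° from D; a 75° counterclockwise sweep puts N at bearing 165°, so N = D + 8.2·(cos 165°, sin 165°) = (47.7, -6.08). A1 meets NV tangentially, so DN is at right angles to NV, so NV runs along (−sin 165°, cos 165°); with |NV| = 28.6, V = (40.3, -33.7). Then |LV| = |V − L| = 37.0.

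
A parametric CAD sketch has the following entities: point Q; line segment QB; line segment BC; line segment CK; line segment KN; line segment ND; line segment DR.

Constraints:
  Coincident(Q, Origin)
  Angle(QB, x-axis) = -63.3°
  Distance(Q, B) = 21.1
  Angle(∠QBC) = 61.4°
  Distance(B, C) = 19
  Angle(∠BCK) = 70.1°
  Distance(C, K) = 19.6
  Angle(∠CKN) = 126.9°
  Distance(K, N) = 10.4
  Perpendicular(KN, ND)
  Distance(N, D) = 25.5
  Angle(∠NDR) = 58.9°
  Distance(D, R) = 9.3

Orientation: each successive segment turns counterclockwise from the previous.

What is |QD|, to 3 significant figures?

26.3

Q is at the origin; QB runs at -63.3° with length 21.1, so B = (9.48, -18.9). ∠QBC = 61.4° gives BC at 55.3° from the x-axis; with |BC| = 19.0, C = (20.3, -3.23). ∠BCK = 70.1° gives CK at 165° from the x-axis; with |CK| = 19.6, K = (1.35, 1.78). ∠CKN = 126.9° gives KN at -142° from the x-axis; with |KN| = 10.4, N = (-6.81, -4.67). The perpendicularity gives ND at right angles to KN, so ND runs at -51.7°; with |ND| = 25.5, D = (8.99, -24.7). Then |QD| = |D − Q| = 26.3.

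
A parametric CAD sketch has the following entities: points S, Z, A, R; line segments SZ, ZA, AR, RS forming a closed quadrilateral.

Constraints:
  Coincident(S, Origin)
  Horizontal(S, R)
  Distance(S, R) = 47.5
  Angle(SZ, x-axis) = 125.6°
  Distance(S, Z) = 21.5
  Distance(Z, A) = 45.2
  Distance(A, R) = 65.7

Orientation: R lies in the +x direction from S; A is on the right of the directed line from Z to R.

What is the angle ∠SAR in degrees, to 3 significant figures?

41.5°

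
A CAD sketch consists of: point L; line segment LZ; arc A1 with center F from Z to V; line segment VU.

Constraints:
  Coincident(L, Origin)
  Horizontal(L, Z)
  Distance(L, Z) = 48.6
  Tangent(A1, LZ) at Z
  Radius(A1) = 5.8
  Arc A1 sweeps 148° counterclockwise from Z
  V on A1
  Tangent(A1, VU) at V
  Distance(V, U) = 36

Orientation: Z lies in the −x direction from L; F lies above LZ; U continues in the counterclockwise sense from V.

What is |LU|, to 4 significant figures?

81.68

On A1, Z sits at bearing -90° from F; a 148° counterclockwise sweep puts V at bearing 58°, so V = F + 5.8·(cos 58°, sin 58°) = (-45.53, 10.72). Tangency of A1 to VU means the radius FV is perpendicular to VU, so VU runs along (−sin 58°, cos 58°); with |VU| = 36.0, U = (-76.06, 29.80). Then |LU| = |U − L| = 81.68.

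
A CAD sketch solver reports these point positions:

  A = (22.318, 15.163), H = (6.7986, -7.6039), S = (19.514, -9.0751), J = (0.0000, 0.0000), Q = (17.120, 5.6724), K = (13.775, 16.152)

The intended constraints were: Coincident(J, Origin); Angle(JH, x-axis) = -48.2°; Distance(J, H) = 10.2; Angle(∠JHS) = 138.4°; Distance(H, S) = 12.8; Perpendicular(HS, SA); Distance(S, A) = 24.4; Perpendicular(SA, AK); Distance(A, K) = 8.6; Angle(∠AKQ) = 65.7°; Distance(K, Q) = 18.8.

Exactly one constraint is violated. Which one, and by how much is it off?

Distance(K, Q) = 18.8 — off by 7.80.

J = (0.00, 0.00) ✓; JH at -48.20° ✓; |JH| = 10.20 ✓; ∠JHS = 138.4° ✓; |HS| = 12.80 ✓; ∠(HS, SA) = 90.00° ✓; |SA| = 24.40 ✓; ∠(SA, AK) = 90.00° ✓; |AK| = 8.600 ✓; ∠AKQ = 65.69° ✓; |KQ| = 11.00 ✗.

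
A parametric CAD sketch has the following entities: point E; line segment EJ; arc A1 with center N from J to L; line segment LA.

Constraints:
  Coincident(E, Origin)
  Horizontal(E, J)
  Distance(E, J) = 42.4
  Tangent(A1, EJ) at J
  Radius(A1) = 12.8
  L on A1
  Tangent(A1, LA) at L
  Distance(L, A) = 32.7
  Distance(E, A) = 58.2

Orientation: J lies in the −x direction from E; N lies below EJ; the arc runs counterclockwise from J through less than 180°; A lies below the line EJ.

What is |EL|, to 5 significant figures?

56.611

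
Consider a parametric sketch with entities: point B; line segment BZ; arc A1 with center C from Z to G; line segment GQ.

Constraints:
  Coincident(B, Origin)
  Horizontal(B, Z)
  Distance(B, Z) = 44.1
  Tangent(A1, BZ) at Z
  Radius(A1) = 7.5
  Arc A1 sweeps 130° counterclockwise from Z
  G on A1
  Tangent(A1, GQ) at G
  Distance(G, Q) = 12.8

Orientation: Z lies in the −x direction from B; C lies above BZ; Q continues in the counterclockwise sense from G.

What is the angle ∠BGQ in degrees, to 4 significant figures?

147.8°

B is at the origin; BZ is horizontal with |BZ| = 44.1 and Z on the −x side, so Z = (-44.10, 0.000). A1 meets BZ tangentially, so CZ is at right angles to BZ, so C = Z + (0, 7.5) = (-44.10, 7.500). On A1, Z sits at bearing -90° from C; a 130° counterclockwise sweep puts G at bearing 40°, so G = C + 7.5·(cos 40°, sin 40°) = (-38.35, 12.32). Since A1 is tangent to GQ there, CG ⟂ GQ, so GQ runs along (−sin 40°, cos 40°); with |GQ| = 12.8, Q = (-46.58, 22.13). Then cos ∠BGQ = GB·GQ / (|GB||GQ|), giving 147.8°.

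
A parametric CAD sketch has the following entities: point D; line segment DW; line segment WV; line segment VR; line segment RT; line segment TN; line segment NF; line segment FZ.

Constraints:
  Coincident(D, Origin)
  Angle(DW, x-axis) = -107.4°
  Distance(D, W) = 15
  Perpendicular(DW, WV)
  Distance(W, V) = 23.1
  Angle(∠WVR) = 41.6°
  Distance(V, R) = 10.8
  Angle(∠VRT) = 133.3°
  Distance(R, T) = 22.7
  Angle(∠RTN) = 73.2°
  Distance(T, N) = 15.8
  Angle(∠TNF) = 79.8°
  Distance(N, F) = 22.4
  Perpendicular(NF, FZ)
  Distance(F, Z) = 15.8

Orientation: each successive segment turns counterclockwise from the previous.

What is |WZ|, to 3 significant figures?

18.1

D is at the origin; DW runs at -107.4° with length 15.0, so W = (-4.49, -14.3). DW ⟂ WV, so WV runs at -17.4°; with |WV| = 23.1, V = (17.6, -21.2). ∠WVR = 41.6° gives VR at 121° from the x-axis; with |VR| = 10.8, R = (12.0, -12.0). ∠VRT = 133.3° gives RT at 168° from the x-axis; with |RT| = 22.7, T = (-10.2, -7.13). ∠RTN = 73.2° gives TN at -85.5° from the x-axis; with |TN| = 15.8, N = (-8.94, -22.9). ∠TNF = 79.8° gives NF at 14.7° from the x-axis; with |NF| = 22.4, F = (12.7, -17.2). NF ⟂ FZ, so FZ runs at 105°; with |FZ| = 15.8, Z = (8.71, -1.91). Then |WZ| = |Z − W| = 18.1.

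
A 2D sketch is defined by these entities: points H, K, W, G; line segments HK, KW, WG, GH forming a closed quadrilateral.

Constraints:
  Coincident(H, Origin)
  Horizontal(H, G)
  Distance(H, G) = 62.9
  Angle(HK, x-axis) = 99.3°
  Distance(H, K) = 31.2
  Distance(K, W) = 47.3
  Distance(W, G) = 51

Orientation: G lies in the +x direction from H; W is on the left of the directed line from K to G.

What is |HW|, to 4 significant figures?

60.54

H is at the origin; H and G share the same y with |HG| = 62.9 and G in +x, so G = (62.9, 0). HK runs at 99.3° with |HK| = 31.2, so K = (-5.042, 30.79). W is determined by |KW| = 47.3 and |WG| = 51.0 together: it lies at the intersection of circle(K, 47.3) and circle(G, 51.0). With |KG| = 74.59, the foot of the radical line on KG is 34.86 from K and the perpendicular offset is √(47.3² − 34.86²) = 31.97. Taking the left-of-KG solution: W = (39.91, 45.52).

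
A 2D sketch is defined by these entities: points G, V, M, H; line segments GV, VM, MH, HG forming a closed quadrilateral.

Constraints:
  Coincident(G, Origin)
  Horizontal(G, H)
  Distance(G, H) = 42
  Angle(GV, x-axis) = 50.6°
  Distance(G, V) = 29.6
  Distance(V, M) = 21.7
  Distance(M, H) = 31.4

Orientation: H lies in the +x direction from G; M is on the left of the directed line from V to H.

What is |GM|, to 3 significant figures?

49.8

Checks: |VM| = 21.70 ✓; |MH| = 31.40 ✓.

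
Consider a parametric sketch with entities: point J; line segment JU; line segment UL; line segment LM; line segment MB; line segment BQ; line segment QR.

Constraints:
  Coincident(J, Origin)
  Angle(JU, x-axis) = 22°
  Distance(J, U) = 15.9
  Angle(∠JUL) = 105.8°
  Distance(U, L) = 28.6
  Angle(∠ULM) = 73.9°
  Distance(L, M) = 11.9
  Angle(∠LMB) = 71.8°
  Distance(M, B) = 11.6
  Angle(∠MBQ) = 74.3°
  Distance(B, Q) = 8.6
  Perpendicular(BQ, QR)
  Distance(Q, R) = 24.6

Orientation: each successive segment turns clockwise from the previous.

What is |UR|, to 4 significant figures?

42.25

J is at the origin; JU runs at 22.0° with length 15.9, so U = (14.74, 5.956). ∠JUL = 105.8° gives UL at -52.20° from the x-axis; with |UL| = 28.6, L = (32.27, -16.64). ∠ULM = 73.9° gives LM at -158.3° from the x-axis; with |LM| = 11.9, M = (21.21, -21.04). ∠LMB = 71.8° gives MB at 93.50° from the x-axis; with |MB| = 11.6, B = (20.51, -9.464). ∠MBQ = 74.3° gives BQ at -12.20° from the x-axis; with |BQ| = 8.6, Q = (28.91, -11.28). BQ is perpendicular to QR, so QR runs at -102.2°; with |QR| = 24.6, R = (23.71, -35.33). Then |UR| = |R − U| = 42.25.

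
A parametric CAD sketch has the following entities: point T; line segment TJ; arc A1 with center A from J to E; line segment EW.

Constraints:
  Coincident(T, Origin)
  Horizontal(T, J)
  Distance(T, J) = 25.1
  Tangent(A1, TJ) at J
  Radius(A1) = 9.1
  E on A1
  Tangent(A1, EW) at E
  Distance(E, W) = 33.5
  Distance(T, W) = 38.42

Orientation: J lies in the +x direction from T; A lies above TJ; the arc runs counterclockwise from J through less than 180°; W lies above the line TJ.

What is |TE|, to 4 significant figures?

34.94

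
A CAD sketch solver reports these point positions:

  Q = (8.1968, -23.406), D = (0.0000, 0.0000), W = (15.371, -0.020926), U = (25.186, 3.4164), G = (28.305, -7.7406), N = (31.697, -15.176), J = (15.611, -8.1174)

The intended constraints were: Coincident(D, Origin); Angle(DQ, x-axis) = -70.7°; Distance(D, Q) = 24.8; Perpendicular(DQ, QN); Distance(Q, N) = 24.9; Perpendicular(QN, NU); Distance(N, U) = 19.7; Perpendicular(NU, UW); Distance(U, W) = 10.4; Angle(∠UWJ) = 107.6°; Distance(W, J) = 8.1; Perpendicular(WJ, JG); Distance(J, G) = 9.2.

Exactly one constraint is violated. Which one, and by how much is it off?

Distance(J, G) = 9.2 — off by 3.50.

D = (0.00, 0.00) ✓; DQ at -70.70° ✓; |DQ| = 24.80 ✓; ∠(DQ, QN) = 90.00° ✓; |QN| = 24.90 ✓; ∠(QN, NU) = 90.00° ✓; |NU| = 19.70 ✓; ∠(NU, UW) = 90.00° ✓; |UW| = 10.40 ✓; ∠UWJ = 107.6° ✓; |WJ| = 8.100 ✓; ∠(WJ, JG) = 90.00° ✓; |JG| = 12.70 ✗.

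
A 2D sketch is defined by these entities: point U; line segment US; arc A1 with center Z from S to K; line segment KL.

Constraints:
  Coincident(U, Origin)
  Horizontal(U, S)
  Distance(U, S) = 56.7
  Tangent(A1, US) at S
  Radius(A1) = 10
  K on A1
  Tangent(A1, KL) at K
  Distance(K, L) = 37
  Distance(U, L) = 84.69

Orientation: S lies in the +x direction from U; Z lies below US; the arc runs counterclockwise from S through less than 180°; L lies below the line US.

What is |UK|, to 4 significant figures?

51.41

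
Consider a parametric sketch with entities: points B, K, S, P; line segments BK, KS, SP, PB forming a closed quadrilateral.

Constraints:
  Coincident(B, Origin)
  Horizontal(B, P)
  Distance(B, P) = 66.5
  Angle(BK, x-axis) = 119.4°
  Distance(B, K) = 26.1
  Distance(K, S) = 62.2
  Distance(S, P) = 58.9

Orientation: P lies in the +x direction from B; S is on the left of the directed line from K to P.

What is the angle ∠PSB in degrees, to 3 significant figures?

63.1°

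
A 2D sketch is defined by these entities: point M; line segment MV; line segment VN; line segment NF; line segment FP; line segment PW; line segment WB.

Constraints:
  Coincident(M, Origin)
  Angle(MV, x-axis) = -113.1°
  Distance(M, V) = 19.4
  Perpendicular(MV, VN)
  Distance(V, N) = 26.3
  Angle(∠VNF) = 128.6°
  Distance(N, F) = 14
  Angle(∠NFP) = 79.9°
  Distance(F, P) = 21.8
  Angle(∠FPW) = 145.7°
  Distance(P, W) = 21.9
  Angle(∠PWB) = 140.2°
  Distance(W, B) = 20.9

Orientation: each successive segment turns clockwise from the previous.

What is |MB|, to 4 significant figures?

25.55

M is at the origin; MV runs at -113.1° with length 19.4, so V = (-7.611, -17.84). MV ⟂ VN, so VN runs at 156.9°; with |VN| = 26.3, N = (-31.80, -7.526). ∠VNF = 128.6° gives NF at 105.5° from the x-axis; with |NF| = 14.0, F = (-35.54, 5.965). ∠NFP = 79.9° gives FP at 5.400° from the x-axis; with |FP| = 21.8, P = (-13.84, 8.016). ∠FPW = 145.7° gives PW at -28.90° from the x-axis; with |PW| = 21.9, W = (5.332, -2.568). ∠PWB = 140.2° gives WB at -68.70° from the x-axis; with |WB| = 20.9, B = (12.92, -22.04). Then |MB| = |B − M| = 25.55.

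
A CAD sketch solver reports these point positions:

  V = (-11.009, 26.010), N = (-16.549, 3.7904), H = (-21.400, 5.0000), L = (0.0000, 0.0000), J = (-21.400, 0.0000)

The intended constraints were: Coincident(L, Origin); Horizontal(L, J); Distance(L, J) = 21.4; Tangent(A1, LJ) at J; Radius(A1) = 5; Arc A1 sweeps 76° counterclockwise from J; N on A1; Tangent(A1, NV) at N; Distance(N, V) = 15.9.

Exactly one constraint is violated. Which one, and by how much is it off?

Distance(N, V) = 15.9 — off by 7.00.

L = (0.00, 0.00) ✓; L.y = 0.00, J.y = 0.00 ✓; |LJ| = 21.40 ✓; ∠(HJ, JL) = 90.00° ✓; |HJ| = 5.000 ✓; bearing(H→N) − bearing(H→J) = 76.00° ✓; |HN| = 5.000 ✓; ∠(HN, NV) = 90.00° ✓; |NV| = 22.90 ✗.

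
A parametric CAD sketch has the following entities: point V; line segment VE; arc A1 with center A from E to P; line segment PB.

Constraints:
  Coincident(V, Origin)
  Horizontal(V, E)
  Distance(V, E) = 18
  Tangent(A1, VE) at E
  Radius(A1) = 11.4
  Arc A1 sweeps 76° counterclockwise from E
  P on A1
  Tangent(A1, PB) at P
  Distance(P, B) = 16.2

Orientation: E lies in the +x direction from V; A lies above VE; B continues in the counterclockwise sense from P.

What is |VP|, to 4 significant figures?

30.32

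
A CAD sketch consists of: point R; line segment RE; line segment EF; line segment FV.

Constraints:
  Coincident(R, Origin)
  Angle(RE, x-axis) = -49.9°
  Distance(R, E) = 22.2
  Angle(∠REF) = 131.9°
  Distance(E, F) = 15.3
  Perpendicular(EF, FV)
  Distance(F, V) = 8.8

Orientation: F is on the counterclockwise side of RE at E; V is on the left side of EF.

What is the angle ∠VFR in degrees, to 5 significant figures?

61.256°

R is at the origin; RE runs at -49.9° with length 22.2, so E = 22.2·(cos -49.9°, sin -49.9°) = (14.300, -16.981). ∠REF = 131.9°, so EF runs at -49.9° + (180° − 131.9°) = -1.8000° from the x-axis; with |EF| = 15.3, F = E + 15.3·(cos -1.8000°, sin -1.8000°) = (29.592, -17.462). EF is perpendicular to FV; with |FV| = 8.8 on the left of EF, V = F + 8.8·(0.031411, 0.99951) = (29.868, -8.6662). Then cos ∠VFR = FV·FR / (|FV||FR|), giving 61.256°.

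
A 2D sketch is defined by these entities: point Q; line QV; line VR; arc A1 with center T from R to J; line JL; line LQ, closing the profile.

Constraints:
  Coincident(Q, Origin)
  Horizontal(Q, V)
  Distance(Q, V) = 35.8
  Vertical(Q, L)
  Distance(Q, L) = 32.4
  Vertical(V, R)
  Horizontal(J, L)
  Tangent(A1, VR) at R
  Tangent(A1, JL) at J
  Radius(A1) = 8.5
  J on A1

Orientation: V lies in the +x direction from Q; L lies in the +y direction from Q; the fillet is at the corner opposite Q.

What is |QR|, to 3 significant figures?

43.0

The virtual corner opposite Q is at (35.8, 32.4). A1 meets VR tangentially, so TR is at right angles to VR and the tangent condition forces TJ to be normal to JL, with radius 8.5, so the center T sits 8.5 in from both sides at T = (27.3, 23.9). That places the tangent points at R = (35.8, 23.9) on VR and J = (27.3, 32.4) on JL. Then |QR| = |R − Q| = 43.0.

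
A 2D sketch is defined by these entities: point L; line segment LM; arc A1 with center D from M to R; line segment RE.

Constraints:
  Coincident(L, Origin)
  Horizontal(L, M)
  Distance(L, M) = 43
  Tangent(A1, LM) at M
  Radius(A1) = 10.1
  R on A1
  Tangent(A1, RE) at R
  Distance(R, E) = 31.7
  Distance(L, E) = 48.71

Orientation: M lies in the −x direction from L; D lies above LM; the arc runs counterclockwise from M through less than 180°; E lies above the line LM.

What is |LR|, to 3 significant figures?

34.1

Checks: |DM| = 10.10 ✓; |DR| = 10.10 ✓; ∠(DR, RE) = 90.00° ✓; |RE| = 31.70 ✓; |LE| = 48.71 ✓.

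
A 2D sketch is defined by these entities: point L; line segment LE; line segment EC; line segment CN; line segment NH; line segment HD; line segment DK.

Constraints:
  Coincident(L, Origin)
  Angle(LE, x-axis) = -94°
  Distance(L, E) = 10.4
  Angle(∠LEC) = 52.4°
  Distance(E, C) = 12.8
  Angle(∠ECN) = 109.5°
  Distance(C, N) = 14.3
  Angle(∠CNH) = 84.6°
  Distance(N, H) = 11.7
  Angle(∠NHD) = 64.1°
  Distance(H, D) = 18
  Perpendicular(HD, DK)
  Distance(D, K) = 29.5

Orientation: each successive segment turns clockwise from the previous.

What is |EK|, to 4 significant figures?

39.07

∠NHD = 64.1° gives HD at -143.4° from the x-axis; with |HD| = 18.0, D = (-8.990, -4.762). The perpendicularity gives DK at right angles to HD, so DK runs at 126.6°; with |DK| = 29.5, K = (-26.58, 18.92). Then |EK| = |K − E| = 39.07.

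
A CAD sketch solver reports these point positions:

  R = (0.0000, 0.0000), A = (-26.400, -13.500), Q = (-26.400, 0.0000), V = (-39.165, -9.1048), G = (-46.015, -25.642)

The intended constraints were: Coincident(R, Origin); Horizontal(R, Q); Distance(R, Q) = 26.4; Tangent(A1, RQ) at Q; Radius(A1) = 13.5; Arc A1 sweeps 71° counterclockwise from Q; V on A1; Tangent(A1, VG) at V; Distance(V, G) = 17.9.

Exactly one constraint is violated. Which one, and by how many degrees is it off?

Tangent(A1, VG) at V — off by 3.50°.

R = (0.00, 0.00) ✓; R.y = 0.00, Q.y = 0.00 ✓; |RQ| = 26.40 ✓; ∠(AQ, QR) = 90.00° ✓; |AQ| = 13.50 ✓; bearing(A→V) − bearing(A→Q) = 71.00° ✓; |AV| = 13.50 ✓; ∠(AV, VG) = 93.50° ✗; |VG| = 17.90 ✓.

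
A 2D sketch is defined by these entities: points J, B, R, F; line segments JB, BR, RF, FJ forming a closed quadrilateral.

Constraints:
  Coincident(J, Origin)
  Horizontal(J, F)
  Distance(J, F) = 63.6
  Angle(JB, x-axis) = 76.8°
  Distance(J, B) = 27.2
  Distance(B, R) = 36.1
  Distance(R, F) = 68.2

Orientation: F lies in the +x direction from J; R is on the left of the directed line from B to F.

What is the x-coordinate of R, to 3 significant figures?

25.8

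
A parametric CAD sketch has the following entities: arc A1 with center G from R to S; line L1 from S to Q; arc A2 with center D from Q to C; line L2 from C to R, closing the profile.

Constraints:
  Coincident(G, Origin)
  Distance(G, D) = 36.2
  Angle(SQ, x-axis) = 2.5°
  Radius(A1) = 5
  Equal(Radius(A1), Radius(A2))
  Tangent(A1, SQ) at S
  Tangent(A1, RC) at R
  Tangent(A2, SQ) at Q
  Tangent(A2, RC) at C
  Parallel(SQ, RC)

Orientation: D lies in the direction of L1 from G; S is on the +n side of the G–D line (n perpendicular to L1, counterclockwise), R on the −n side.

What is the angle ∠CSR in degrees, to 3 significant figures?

74.6°

Tangency of A1 to both parallel lines with radius 5.0 puts S and R at G ± 5.0·n: S = (-0.218, 5.00), R = (0.218, -5.00). Equal radii place Q and C the same way about D: Q = D + 5.0·n = (35.9, 6.57), C = D − 5.0·n = (36.4, -3.42). Then cos ∠CSR = SC·SR / (|SC||SR|), giving 74.6°.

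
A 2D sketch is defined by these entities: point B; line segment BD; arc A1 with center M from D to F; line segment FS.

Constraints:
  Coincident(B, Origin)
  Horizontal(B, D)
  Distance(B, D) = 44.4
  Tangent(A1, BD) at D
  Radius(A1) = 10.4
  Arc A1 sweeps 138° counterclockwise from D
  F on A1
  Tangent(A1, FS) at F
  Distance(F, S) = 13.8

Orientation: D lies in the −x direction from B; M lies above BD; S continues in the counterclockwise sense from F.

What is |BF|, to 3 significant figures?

41.6

The tangent condition forces MD to be normal to BD, so M = D + (0, 10.4) = (-44.4, 10.4). On A1, D sits at bearing -90° from M; a 138° counterclockwise sweep puts F at bearing 48°, so F = M + 10.4·(cos 48°, sin 48°) = (-37.4, 18.1). Then |BF| = |F − B| = 41.6.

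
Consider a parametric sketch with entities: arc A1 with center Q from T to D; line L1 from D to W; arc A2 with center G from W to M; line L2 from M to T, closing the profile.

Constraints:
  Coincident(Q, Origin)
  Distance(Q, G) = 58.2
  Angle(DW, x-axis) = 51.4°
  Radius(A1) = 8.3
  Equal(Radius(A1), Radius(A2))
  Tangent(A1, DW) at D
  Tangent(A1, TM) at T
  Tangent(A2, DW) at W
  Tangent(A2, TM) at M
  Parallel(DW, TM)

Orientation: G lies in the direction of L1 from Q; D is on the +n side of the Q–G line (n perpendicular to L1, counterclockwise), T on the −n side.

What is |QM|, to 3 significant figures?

58.8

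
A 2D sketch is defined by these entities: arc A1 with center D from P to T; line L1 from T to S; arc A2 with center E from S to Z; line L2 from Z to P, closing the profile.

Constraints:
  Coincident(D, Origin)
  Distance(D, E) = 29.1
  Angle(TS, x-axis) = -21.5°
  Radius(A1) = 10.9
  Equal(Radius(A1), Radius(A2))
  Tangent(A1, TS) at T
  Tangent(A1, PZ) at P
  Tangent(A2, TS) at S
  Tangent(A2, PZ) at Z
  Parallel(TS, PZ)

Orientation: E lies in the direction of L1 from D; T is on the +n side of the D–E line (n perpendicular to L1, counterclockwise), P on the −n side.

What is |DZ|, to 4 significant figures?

31.07

The slot axis is L1's direction at -21.5°, so u = (cos -21.5°, sin -21.5°) = (0.9304, -0.3665) and n = (−sin -21.5°, cos -21.5°) = (0.3665, 0.9304). D is at the origin and E lies 29.1 along u from D, so E = 29.1·u = (27.08, -10.67). Tangency of A1 to both parallel lines with radius 10.9 puts T and P at D ± 10.9·n: T = (3.995, 10.14), P = (-3.995, -10.14). Equal radii place S and Z the same way about E: S = E + 10.9·n = (31.07, -0.5236), Z = E − 10.9·n = (23.08, -20.81). Then |DZ| = |Z − D| = 31.07.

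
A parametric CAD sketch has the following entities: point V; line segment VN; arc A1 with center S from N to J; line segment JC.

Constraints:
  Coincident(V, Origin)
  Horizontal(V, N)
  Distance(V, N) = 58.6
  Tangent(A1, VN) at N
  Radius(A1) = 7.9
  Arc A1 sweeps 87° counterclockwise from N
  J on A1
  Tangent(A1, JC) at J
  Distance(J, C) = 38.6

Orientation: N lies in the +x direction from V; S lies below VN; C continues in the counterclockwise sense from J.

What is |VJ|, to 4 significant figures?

51.26

V is at the origin; V and N share the same y with |VN| = 58.6 and N on the +x side, so N = (58.60, 0.000). Tangency of A1 to VN means the radius SN is perpendicular to VN, so S = N + (0, -7.9) = (58.60, -7.900). On A1, N sits at bearing 90° from S; an 87° counterclockwise sweep puts J at bearing 177°, so J = S + 7.9·(cos 177°, sin 177°) = (50.71, -7.487). Then |VJ| = |J − V| = 51.26.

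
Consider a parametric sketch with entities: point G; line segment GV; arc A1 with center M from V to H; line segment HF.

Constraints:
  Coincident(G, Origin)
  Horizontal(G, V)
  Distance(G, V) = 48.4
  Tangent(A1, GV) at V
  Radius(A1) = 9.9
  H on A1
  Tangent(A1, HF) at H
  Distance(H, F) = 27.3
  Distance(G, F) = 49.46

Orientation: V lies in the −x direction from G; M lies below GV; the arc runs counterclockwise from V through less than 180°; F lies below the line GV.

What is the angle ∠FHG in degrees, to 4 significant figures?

59.02°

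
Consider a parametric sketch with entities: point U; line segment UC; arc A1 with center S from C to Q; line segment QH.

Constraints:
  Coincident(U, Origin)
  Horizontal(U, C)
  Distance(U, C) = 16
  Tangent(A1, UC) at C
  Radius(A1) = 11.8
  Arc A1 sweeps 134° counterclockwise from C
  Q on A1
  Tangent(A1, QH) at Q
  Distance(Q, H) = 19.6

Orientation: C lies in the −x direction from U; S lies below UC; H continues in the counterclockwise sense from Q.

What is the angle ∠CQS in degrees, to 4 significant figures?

23.00°

U is at the origin; U and C share the same y with |UC| = 16.0 and C on the −x side, so C = (-16.00, 0.000). A1 meets UC tangentially, so SC is at right angles to UC, so S = C + (0, -11.8) = (-16.00, -11.80). On A1, C sits at bearing 90° from S; a 134° counterclockwise sweep puts Q at bearing 224°, so Q = S + 11.8·(cos 224°, sin 224°) = (-24.49, -20.00). Then cos ∠CQS = QC·QS / (|QC||QS|), giving 23.00°.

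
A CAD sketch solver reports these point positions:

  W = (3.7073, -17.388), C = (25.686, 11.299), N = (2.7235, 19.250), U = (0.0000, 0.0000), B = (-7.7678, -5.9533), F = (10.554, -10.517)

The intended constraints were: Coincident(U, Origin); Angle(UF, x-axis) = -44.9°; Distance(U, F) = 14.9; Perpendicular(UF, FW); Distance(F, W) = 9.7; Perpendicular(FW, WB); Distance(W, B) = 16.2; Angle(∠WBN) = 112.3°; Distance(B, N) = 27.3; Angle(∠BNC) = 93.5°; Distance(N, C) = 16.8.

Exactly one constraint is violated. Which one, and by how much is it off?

Distance(N, C) = 16.8 — off by 7.50.

U = (0.00, 0.00) ✓; UF at -44.90° ✓; |UF| = 14.90 ✓; ∠(UF, FW) = 90.00° ✓; |FW| = 9.700 ✓; ∠(FW, WB) = 90.00° ✓; |WB| = 16.20 ✓; ∠WBN = 112.3° ✓; |BN| = 27.30 ✓; ∠BNC = 93.50° ✓; |NC| = 24.30 ✗.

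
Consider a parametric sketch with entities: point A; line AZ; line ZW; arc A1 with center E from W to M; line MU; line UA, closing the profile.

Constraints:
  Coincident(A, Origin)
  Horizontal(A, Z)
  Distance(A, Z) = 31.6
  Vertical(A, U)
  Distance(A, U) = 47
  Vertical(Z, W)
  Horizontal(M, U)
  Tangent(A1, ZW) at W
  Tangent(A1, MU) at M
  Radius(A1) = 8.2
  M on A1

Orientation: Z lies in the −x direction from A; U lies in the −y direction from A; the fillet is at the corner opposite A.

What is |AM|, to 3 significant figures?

52.5

The virtual corner opposite A is at (-31.6, -47.0). Tangency of A1 to ZW means the radius EW is perpendicular to ZW and since A1 is tangent to MU there, EM ⟂ MU, with radius 8.2, so the center E sits 8.2 in from both sides at E = (-23.4, -38.8). That places the tangent points at W = (-31.6, -38.8) on ZW and M = (-23.4, -47.0) on MU. Then |AM| = |M − A| = 52.5.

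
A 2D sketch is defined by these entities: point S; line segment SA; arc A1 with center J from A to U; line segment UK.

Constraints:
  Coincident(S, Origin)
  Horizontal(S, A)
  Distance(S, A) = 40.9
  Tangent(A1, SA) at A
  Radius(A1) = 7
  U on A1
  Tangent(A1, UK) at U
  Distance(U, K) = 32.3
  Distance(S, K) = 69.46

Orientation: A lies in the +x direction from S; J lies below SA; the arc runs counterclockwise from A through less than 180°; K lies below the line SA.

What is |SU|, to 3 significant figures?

38.4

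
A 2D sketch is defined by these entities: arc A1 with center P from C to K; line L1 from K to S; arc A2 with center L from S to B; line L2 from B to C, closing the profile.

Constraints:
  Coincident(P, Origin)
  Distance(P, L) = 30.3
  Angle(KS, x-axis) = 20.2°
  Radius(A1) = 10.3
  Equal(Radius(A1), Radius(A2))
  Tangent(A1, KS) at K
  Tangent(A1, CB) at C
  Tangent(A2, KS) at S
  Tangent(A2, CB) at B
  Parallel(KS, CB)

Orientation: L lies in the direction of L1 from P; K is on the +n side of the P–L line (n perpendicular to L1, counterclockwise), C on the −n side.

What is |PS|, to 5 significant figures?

32.003

The slot axis is L1's direction at 20.2°, so u = (cos 20.2°, sin 20.2°) = (0.93849, 0.34530) and n = (−sin 20.2°, cos 20.2°) = (-0.34530, 0.93849). P is at the origin and L lies 30.3 along u from P, so L = 30.3·u = (28.436, 10.463). Tangency of A1 to both parallel lines with radius 10.3 puts K and C at P ± 10.3·n: K = (-3.5566, 9.6665), C = (3.5566, -9.6665). Equal radii place S and B the same way about L: S = L + 10.3·n = (24.880, 20.129), B = L − 10.3·n = (31.993, 0.79606). Then |PS| = |S − P| = 32.003.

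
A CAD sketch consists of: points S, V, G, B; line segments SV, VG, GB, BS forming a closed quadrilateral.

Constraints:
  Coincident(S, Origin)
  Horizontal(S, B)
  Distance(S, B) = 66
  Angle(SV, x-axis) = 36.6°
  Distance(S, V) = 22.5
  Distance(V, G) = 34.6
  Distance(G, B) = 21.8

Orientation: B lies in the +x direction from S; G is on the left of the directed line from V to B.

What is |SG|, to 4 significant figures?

55.18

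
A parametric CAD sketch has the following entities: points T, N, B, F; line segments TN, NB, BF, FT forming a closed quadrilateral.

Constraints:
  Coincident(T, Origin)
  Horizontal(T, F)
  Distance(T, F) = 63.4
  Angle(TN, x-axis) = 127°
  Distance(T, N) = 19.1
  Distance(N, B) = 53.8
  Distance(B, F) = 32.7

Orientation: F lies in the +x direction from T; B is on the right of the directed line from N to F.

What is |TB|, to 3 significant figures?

36.5

T is at the origin; T and F share the same y with |TF| = 63.4 and F in +x, so F = (63.4, 0). TN runs at 127.0° with |TN| = 19.1, so N = (-11.5, 15.3). B is determined by |NB| = 53.8 and |BF| = 32.7 together: it lies at the intersection of circle(N, 53.8) and circle(F, 32.7). With |NF| = 76.4, the foot of the radical line on NF is 50.2 from N and the perpendicular offset is √(53.8² − 50.2²) = 19.5. Taking the right-of-NF solution: B = (33.8, -13.8).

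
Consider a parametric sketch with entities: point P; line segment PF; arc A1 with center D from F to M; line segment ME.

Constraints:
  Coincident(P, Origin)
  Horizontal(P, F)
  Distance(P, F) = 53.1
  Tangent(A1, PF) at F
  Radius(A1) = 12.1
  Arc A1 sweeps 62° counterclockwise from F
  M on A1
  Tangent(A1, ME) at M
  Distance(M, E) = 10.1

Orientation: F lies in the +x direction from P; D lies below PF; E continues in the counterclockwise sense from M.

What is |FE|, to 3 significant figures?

21.8

P is at the origin; P and F share the same y with |PF| = 53.1 and F on the +x side, so F = (53.1, 0.00). The tangent condition forces DF to be normal to PF, so D = F + (0, -12.1) = (53.1, -12.1). On A1, F sits at bearing 90° from D; a 62° counterclockwise sweep puts M at bearing 152°, so M = D + 12.1·(cos 152°, sin 152°) = (42.4, -6.42). Since A1 is tangent to ME there, DM ⟂ ME, so ME runs along (−sin 152°, cos 152°); with |ME| = 10.1, E = (37.7, -15.3). Then |FE| = |E − F| = 21.8.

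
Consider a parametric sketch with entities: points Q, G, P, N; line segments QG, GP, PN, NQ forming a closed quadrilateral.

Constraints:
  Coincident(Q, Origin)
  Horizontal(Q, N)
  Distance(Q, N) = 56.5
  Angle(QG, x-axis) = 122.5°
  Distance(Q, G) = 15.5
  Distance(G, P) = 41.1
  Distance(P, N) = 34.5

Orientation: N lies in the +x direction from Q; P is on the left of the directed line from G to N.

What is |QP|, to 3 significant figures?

39.3

Checks: |GP| = 41.10 ✓; |PN| = 34.50 ✓.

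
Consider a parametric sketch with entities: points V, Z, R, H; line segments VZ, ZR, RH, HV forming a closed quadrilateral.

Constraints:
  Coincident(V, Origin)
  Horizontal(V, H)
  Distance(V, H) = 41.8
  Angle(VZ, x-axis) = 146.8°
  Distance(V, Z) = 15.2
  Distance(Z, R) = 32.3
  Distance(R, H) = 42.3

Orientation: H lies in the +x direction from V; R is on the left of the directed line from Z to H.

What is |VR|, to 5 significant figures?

31.786

V is at the origin; V and H share the same y with |VH| = 41.8 and H in +x, so H = (41.8, 0). VZ runs at 146.8° with |VZ| = 15.2, so Z = (-12.719, 8.3230). R is determined by |ZR| = 32.3 and |RH| = 42.3 together: it lies at the intersection of circle(Z, 32.3) and circle(H, 42.3). With |ZH| = 55.150, the foot of the radical line on ZH is 20.812 from Z and the perpendicular offset is √(32.3² − 20.812²) = 24.701. Taking the left-of-ZH solution: R = (11.583, 29.601).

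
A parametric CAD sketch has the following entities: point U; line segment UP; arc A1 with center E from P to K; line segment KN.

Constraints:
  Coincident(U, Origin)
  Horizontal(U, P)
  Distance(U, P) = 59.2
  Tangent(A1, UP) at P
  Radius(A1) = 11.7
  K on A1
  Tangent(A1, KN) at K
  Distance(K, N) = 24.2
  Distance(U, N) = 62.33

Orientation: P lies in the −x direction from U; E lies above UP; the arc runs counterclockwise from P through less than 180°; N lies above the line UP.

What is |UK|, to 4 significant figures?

49.30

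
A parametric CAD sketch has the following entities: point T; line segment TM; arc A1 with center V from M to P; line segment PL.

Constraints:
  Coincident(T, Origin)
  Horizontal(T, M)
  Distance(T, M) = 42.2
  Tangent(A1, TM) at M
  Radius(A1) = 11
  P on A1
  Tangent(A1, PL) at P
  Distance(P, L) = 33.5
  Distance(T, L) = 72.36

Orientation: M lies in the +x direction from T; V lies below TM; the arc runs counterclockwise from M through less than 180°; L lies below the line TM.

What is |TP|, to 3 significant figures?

39.5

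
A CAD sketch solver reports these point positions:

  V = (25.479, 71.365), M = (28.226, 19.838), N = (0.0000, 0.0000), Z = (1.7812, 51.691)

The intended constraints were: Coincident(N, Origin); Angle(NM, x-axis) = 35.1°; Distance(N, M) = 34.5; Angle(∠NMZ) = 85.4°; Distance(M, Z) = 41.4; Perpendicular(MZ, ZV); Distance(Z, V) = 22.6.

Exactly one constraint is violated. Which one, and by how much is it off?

Distance(Z, V) = 22.6 — off by 8.20.

N = (0.00, 0.00) ✓; NM at 35.10° ✓; |NM| = 34.50 ✓; ∠NMZ = 85.40° ✓; |MZ| = 41.40 ✓; ∠(MZ, ZV) = 90.00° ✓; |ZV| = 30.80 ✗.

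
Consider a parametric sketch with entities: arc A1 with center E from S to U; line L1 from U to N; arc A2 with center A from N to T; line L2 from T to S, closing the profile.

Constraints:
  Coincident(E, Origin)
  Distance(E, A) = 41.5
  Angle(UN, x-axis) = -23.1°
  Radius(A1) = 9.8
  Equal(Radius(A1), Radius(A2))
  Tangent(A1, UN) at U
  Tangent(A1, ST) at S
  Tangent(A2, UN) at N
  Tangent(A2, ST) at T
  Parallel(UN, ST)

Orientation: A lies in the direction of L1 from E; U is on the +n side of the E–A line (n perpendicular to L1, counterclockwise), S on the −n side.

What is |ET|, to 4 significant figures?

42.64

The slot axis is L1's direction at -23.1°, so u = (cos -23.1°, sin -23.1°) = (0.9198, -0.3923) and n = (−sin -23.1°, cos -23.1°) = (0.3923, 0.9198). E is at the origin and A lies 41.5 along u from E, so A = 41.5·u = (38.17, -16.28). Tangency of A1 to both parallel lines with radius 9.8 puts U and S at E ± 9.8·n: U = (3.845, 9.014), S = (-3.845, -9.014). Equal radii place N and T the same way about A: N = A + 9.8·n = (42.02, -7.268), T = A − 9.8·n = (34.33, -25.30). Then |ET| = |T − E| = 42.64.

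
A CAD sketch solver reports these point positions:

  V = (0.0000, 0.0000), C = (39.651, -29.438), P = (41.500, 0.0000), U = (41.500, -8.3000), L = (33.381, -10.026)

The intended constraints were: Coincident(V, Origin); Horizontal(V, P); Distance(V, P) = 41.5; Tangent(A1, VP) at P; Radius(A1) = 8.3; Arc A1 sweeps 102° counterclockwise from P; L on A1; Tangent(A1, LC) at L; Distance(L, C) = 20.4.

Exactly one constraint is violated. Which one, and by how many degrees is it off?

Tangent(A1, LC) at L — off by 5.90°.

V = (0.00, 0.00) ✓; V.y = 0.00, P.y = 0.00 ✓; |VP| = 41.50 ✓; ∠(UP, PV) = 90.00° ✓; |UP| = 8.300 ✓; bearing(U→L) − bearing(U→P) = 102.0° ✓; |UL| = 8.300 ✓; ∠(UL, LC) = 84.10° ✗; |LC| = 20.40 ✓.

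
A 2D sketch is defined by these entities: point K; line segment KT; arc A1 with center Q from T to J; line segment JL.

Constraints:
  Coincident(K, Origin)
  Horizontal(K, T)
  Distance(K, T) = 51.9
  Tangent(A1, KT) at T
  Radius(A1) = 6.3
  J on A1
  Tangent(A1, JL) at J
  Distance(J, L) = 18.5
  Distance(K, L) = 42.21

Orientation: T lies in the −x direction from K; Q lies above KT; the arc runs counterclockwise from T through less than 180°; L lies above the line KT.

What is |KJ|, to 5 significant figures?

46.496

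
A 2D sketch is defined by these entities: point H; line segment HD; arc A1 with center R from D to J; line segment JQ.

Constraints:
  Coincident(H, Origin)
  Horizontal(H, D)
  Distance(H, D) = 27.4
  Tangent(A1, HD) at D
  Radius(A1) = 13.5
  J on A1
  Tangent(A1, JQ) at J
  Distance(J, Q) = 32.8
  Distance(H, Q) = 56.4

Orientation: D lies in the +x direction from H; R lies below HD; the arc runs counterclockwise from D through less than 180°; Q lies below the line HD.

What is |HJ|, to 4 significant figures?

24.09

H is at the origin; H and D share the same y with |HD| = 27.4 and D on the +x side, so D = (27.40, 0.000). Since A1 is tangent to HD there, RD ⟂ HD, so R = D + (0, -13.5) = (27.40, -13.50). Since RJ ⟂ JQ (tangency), |RQ| = √(13.5² + 32.8²) = 35.47 regardless of where J sits on A1. So Q lies on both circle(H, 56.4) and circle(R, 35.47); the below-HD intersection is Q = (27.99, -48.96). J is the foot of the tangent from Q: J = (15.00, -18.85).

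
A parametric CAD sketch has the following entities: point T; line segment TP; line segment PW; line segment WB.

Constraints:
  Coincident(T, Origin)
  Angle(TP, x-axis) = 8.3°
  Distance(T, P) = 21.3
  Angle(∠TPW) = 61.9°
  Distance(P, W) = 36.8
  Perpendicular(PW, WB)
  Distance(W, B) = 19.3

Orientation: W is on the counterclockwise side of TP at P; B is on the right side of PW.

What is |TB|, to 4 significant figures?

46.55

T is at the origin; TP runs at 8.3° with length 21.3, so P = 21.3·(cos 8.3°, sin 8.3°) = (21.08, 3.075). ∠TPW = 61.9°, so PW runs at 8.3° + (180° − 61.9°) = 126.4° from the x-axis; with |PW| = 36.8, W = P + 36.8·(cos 126.4°, sin 126.4°) = (-0.7609, 32.69). PW ⟂ WB; with |WB| = 19.3 on the right of PW, B = W + 19.3·(0.8049, 0.5934) = (14.77, 44.15). Then |TB| = |B − T| = 46.55.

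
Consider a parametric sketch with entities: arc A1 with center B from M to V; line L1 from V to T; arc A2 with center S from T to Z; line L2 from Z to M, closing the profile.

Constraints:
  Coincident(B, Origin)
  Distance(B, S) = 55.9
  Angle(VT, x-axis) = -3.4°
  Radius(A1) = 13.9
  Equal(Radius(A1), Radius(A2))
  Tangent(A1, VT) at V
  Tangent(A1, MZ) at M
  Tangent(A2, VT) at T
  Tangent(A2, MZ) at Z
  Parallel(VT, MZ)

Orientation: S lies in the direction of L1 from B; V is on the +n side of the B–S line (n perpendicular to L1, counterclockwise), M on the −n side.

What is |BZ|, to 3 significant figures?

57.6

The slot axis is L1's direction at -3.4°, so u = (cos -3.4°, sin -3.4°) = (0.998, -0.0593) and n = (−sin -3.4°, cos -3.4°) = (0.0593, 0.998). B is at the origin and S lies 55.9 along u from B, so S = 55.9·u = (55.8, -3.32). Tangency of A1 to both parallel lines with radius 13.9 puts V and M at B ± 13.9·n: V = (0.824, 13.9), M = (-0.824, -13.9). Equal radii place T and Z the same way about S: T = S + 13.9·n = (56.6, 10.6), Z = S − 13.9·n = (55.0, -17.2). Then |BZ| = |Z − B| = 57.6.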